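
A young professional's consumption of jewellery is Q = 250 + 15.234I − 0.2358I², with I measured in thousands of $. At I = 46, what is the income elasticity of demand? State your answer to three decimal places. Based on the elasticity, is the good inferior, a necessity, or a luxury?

-0.658 (inferior good)

At I = 46: Q = 451.8112.
dQ/dI = 15.234 − 0.4716I = -6.45960.
η = (dQ/dI)·(I/Q) = -6.45960 × (46/451.8112) = -0.658.
η < 0 ⇒ inferior good.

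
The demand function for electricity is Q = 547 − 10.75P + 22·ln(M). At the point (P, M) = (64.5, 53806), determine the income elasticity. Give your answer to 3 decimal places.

0.236

At P = 64.5, M = 53806: Q = 93.274.
Holding P constant, ∂Q/∂M = 22/M = 0.000408876.
η_M = (∂Q/∂M)·(M/Q) = 0.000408876 × (53806/93.274) = 0.236.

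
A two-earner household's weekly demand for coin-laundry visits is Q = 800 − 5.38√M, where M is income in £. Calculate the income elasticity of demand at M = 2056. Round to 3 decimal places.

-0.219

At M = 2056: Q = 556.054.
dQ/dM = -5.38/(2√M) = -0.0593254 at this income.
η = (dQ/dM)·(M/Q) = -0.0593254 × (2056/556.054) = -0.219.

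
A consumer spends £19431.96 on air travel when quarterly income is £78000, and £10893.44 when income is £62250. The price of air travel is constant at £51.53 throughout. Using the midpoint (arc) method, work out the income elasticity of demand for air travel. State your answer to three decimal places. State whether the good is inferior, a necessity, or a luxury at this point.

2.507 (luxury)

With a constant price, Q₁ = 19431.96/51.53 = 377.100 and Q₂ = 10893.44/51.53 = 211.400 (equivalently, work directly with expenditure since P cancels).
Midpoint %ΔQ = (10893.44 − 19431.96)/15162.70 = -0.56313; midpoint %ΔI = (62250 − 78000)/70125 = -0.22460.
η = -0.56313 / -0.22460 = 2.507.
η > 1 ⇒ luxury.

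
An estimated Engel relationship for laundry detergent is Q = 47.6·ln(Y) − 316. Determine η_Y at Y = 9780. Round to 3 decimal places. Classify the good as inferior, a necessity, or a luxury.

0.392 (necessity)

At Y = 9780: Q = 121.353.
dQ/dY = 47.6/Y = 0.00486708 at this income.
η = (dQ/dY)·(Y/Q) = 0.00486708 × (9780/121.353) = 0.392.
Since 0 < η < 1, the good is a necessity.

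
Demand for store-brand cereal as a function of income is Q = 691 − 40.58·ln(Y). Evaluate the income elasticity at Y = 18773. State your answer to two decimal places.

At Y = 18773: Q = 291.686.
dQ/dY = -40.58/Y = -0.00216162 at this income.
η = (dQ/dY)·(Y/Q) = -0.00216162 × (18773/291.686) = -0.14.

-0.14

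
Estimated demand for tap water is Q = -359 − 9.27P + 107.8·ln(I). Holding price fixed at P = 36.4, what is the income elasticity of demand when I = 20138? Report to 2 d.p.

0.29

At P = 36.4, I = 20138: Q = 371.909.
Holding P constant, ∂Q/∂I = 107.8/I = 0.00535306.
η_I = (∂Q/∂I)·(I/Q) = 0.00535306 × (20138/371.909) = 0.29.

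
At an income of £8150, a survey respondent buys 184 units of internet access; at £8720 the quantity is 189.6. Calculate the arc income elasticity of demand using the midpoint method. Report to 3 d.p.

ΔQ = 189.6 − 184 = 5.6; midpoint Q̄ = (184 + 189.6)/2 = 186.8.
ΔI = 8720 − 8150 = 570; midpoint Ī = (8150 + 8720)/2 = 8435.
η = (ΔQ/Q̄) ÷ (ΔI/Ī) = (5.6/186.8) ÷ (570/8435) = 0.444.

0.444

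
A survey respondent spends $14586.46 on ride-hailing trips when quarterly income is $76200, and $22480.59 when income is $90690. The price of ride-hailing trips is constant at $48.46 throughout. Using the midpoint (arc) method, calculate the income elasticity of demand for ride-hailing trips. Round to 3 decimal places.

With a constant price, Q₁ = 14586.46/48.46 = 301.000 and Q₂ = 22480.59/48.46 = 463.900 (equivalently, work directly with expenditure since P cancels).
Midpoint %ΔQ = (22480.59 − 14586.46)/18533.53 = 0.42594; midpoint %ΔI = (90690 − 76200)/83445 = 0.17365.
η = 0.42594 / 0.17365 = 2.453.

2.453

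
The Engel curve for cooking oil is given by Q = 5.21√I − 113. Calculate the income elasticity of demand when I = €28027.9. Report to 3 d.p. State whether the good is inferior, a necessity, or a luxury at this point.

0.574 (necessity)

At I = 28027.9: Q = 759.234.
dQ/dI = 5.21/(2√I) = 0.0155601 at this income.
η = (dQ/dI)·(I/Q) = 0.0155601 × (28027.9/759.234) = 0.574.
Since 0 < η < 1, the good is a necessity.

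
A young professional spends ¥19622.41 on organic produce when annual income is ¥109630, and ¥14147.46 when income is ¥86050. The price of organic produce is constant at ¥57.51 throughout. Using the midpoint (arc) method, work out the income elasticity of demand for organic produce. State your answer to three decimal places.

With a constant price, Q₁ = 19622.41/57.51 = 341.200 and Q₂ = 14147.46/57.51 = 246.000 (equivalently, work directly with expenditure since P cancels).
Midpoint %ΔQ = (14147.46 − 19622.41)/16884.93 = -0.32425; midpoint %ΔI = (86050 − 109630)/97840 = -0.24101.
η = -0.32425 / -0.24101 = 1.345.

1.345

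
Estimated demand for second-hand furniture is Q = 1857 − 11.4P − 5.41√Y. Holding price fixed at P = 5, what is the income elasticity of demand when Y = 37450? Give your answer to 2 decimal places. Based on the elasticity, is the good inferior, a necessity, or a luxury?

At P = 5, Y = 37450: Q = 753.057.
Holding P constant, ∂Q/∂Y = -5.41/(2√Y) = -0.0139779.
η_Y = (∂Q/∂Y)·(Y/Q) = -0.0139779 × (37450/753.057) = -0.70.
Since η < 0, this is an inferior good.

-0.70 (inferior good)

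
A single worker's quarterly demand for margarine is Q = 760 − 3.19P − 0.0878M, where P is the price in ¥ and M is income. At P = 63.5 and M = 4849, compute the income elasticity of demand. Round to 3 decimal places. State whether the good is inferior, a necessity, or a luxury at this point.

-3.233 (inferior good)

At P = 63.5, M = 4849: Q = 131.693.
Holding P constant, ∂Q/∂M = −0.0878.
η_M = (∂Q/∂M)·(M/Q) = -0.0878 × (4849/131.693) = -3.233.
Since η < 0, this is an inferior good.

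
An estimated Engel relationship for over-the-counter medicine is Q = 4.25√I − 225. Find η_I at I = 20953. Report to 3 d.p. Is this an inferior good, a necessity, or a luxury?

0.788 (necessity)

At I = 20953: Q = 390.194.
dQ/dI = 4.25/(2√I) = 0.0146803 at this income.
η = (dQ/dI)·(I/Q) = 0.0146803 × (20953/390.194) = 0.788.
Since 0 < η < 1, the good is a necessity.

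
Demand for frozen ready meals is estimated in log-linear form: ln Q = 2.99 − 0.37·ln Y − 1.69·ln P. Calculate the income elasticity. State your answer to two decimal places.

-0.37

In a log-linear demand, the coefficient on ln Y is the income elasticity.
So η = -0.37.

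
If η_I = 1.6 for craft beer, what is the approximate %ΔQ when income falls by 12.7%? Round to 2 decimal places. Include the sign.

%ΔQ ≈ η × %ΔI = 1.6 × (-12.7%) = -20.32%.

-20.32%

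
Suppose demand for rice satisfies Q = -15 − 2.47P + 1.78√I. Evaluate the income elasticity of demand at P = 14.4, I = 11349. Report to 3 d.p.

At P = 14.4, I = 11349: Q = 139.058.
Holding P constant, ∂Q/∂I = 1.78/(2√I) = 0.00835432.
η_I = (∂Q/∂I)·(I/Q) = 0.00835432 × (11349/139.058) = 0.682.

0.682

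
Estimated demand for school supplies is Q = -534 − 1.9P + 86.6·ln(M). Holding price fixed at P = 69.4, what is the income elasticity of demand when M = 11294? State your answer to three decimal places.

At P = 69.4, M = 11294: Q = 142.294.
Holding P constant, ∂Q/∂M = 86.6/M = 0.00766779.
η_M = (∂Q/∂M)·(M/Q) = 0.00766779 × (11294/142.294) = 0.609.

0.609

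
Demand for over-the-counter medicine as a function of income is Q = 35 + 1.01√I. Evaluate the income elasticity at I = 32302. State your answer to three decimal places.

0.419

At I = 32302: Q = 216.525.
dQ/dI = 1.01/(2√I) = 0.00280981 at this income.
η = (dQ/dI)·(I/Q) = 0.00280981 × (32302/216.525) = 0.419.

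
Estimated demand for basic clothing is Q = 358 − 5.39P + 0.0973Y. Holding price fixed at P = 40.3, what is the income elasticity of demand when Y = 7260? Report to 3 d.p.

At P = 40.3, Y = 7260: Q = 847.181.
Holding P constant, ∂Q/∂Y = 0.0973.
η_Y = (∂Q/∂Y)·(Y/Q) = 0.0973 × (7260/847.181) = 0.834.

0.834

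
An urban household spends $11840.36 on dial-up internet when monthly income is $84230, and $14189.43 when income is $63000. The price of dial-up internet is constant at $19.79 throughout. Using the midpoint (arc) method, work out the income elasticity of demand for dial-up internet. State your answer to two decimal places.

-0.63

With a constant price, Q₁ = 11840.36/19.79 = 598.300 and Q₂ = 14189.43/19.79 = 717.000 (equivalently, work directly with expenditure since P cancels).
Midpoint %ΔQ = (14189.43 − 11840.36)/13014.90 = 0.18049; midpoint %ΔI = (63000 − 84230)/73615 = -0.28839.
η = 0.18049 / -0.28839 = -0.63.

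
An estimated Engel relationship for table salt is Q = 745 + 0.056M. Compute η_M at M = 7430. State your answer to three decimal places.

At M = 7430: Q = 1161.080.
dQ/dM = 0.056.
η = (dQ/dM)·(M/Q) = 0.056 × (7430/1161.080) = 0.358.

0.358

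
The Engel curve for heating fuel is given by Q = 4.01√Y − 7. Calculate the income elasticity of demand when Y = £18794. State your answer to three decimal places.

0.506

At Y = 18794: Q = 542.736.
dQ/dY = 4.01/(2√Y) = 0.0146253 at this income.
η = (dQ/dY)·(Y/Q) = 0.0146253 × (18794/542.736) = 0.506.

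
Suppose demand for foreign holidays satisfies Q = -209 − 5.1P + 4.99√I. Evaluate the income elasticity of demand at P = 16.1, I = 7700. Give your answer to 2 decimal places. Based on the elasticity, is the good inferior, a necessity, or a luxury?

1.49 (luxury)

At P = 16.1, I = 7700: Q = 146.761.
Holding P constant, ∂Q/∂I = 4.99/(2√I) = 0.0284332.
η_I = (∂Q/∂I)·(I/Q) = 0.0284332 × (7700/146.761) = 1.49.
Since η > 1, this is a luxury.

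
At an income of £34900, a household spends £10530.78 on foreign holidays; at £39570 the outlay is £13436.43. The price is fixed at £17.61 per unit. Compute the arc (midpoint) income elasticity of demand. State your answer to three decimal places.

1.933

With a constant price, Q₁ = 10530.78/17.61 = 598.000 and Q₂ = 13436.43/17.61 = 763.000 (equivalently, work directly with expenditure since P cancels).
Midpoint %ΔQ = (13436.43 − 10530.78)/11983.61 = 0.24247; midpoint %ΔI = (39570 − 34900)/37235 = 0.12542.
η = 0.24247 / 0.12542 = 1.933.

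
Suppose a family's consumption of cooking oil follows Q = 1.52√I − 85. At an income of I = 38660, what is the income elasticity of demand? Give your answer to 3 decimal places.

0.699

At I = 38660: Q = 213.865.
dQ/dI = 1.52/(2√I) = 0.0038653 at this income.
η = (dQ/dI)·(I/Q) = 0.0038653 × (38660/213.865) = 0.699.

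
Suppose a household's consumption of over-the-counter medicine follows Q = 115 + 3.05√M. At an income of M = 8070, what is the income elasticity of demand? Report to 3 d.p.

0.352

At M = 8070: Q = 388.991.
dQ/dM = 3.05/(2√M) = 0.0169759 at this income.
η = (dQ/dM)·(M/Q) = 0.0169759 × (8070/388.991) = 0.352.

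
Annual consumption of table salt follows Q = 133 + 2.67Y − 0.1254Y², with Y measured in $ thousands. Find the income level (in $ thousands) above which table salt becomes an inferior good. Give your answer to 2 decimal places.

10.65

dQ/dY = 2.67 − 0.2508Y.
The good is inferior where dQ/dY < 0. Setting dQ/dY = 0 gives Y = 2.67 / 0.2508 = 10.65.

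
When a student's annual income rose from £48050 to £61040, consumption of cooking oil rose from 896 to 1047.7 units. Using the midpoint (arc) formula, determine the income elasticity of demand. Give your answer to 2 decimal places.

0.66

ΔQ = 1047.7 − 896 = 151.7; midpoint Q̄ = (896 + 1047.7)/2 = 971.85.
ΔI = 61040 − 48050 = 12990; midpoint Ī = (48050 + 61040)/2 = 54545.
η = (ΔQ/Q̄) ÷ (ΔI/Ī) = (151.7/971.85) ÷ (12990/54545) = 0.66.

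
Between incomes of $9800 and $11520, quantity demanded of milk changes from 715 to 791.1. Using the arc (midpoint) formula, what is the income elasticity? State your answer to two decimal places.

0.63

ΔQ = 791.1 − 715 = 76.1; midpoint Q̄ = (715 + 791.1)/2 = 753.05.
ΔI = 11520 − 9800 = 1720; midpoint Ī = (9800 + 11520)/2 = 10660.
η = (ΔQ/Q̄) ÷ (ΔI/Ī) = (76.1/753.05) ÷ (1720/10660) = 0.63.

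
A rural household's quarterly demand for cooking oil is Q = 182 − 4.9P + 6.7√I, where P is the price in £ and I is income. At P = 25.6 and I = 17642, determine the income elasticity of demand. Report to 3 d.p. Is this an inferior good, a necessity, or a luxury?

0.470 (necessity)

At P = 25.6, I = 17642: Q = 946.475.
Holding P constant, ∂Q/∂I = 6.7/(2√I) = 0.0252215.
η_I = (∂Q/∂I)·(I/Q) = 0.0252215 × (17642/946.475) = 0.470.
Since 0 < η < 1, this is a necessity.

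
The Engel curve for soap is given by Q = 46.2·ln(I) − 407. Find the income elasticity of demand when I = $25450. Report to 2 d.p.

At I = 25450: Q = 61.675.
dQ/dI = 46.2/I = 0.00181532 at this income.
η = (dQ/dI)·(I/Q) = 0.00181532 × (25450/61.675) = 0.75.

0.75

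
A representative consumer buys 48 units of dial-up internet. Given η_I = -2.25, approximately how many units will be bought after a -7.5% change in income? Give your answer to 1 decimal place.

56.1

%ΔQ ≈ η × %ΔI = -2.25 × (-7.5%) = 16.875%.
New Q ≈ 48 × (1 + 0.16875) = 56.1.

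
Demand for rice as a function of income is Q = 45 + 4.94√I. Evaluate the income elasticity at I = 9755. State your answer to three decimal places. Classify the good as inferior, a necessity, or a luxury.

0.458 (necessity)

At I = 9755: Q = 532.911.
dQ/dI = 4.94/(2√I) = 0.0250083 at this income.
η = (dQ/dI)·(I/Q) = 0.0250083 × (9755/532.911) = 0.458.
Since 0 < η < 1, the good is a necessity.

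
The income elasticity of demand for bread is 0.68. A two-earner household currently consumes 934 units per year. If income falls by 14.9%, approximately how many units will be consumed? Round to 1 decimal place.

%ΔQ ≈ η × %ΔI = 0.68 × (-14.9%) = -10.132%.
New Q ≈ 934 × (1 − 0.10132) = 839.4.

839.4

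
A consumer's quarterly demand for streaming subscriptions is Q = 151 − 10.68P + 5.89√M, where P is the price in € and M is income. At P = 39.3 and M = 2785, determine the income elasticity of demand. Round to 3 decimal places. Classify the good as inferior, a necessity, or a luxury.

3.691 (luxury)

At P = 39.3, M = 2785: Q = 42.110.
Holding P constant, ∂Q/∂M = 5.89/(2√M) = 0.0558049.
η_M = (∂Q/∂M)·(M/Q) = 0.0558049 × (2785/42.110) = 3.691.
Since η > 1, this is a luxury.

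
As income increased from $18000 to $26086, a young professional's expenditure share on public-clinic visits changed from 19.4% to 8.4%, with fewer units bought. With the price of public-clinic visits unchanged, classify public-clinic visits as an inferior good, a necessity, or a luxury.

Quantity demanded falls as income rises, so η < 0.

inferior good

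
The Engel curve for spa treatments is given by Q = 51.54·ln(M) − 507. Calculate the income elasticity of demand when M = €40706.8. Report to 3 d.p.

At M = 40706.8: Q = 40.053.
dQ/dM = 51.54/M = 0.00126613 at this income.
η = (dQ/dM)·(M/Q) = 0.00126613 × (40706.8/40.053) = 1.287.

1.287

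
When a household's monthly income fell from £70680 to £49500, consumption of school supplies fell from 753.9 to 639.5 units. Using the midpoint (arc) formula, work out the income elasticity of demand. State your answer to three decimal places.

0.466

ΔQ = 639.5 − 753.9 = -114.4; midpoint Q̄ = (753.9 + 639.5)/2 = 696.7.
ΔI = 49500 − 70680 = -21180; midpoint Ī = (70680 + 49500)/2 = 60090.
η = (ΔQ/Q̄) ÷ (ΔI/Ī) = (-114.4/696.7) ÷ (-21180/60090) = 0.466.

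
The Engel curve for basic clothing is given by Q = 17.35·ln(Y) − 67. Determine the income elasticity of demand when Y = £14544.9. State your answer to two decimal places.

0.17

At Y = 14544.9: Q = 99.300.
dQ/dY = 17.35/Y = 0.00119286 at this income.
η = (dQ/dY)·(Y/Q) = 0.00119286 × (14544.9/99.300) = 0.17.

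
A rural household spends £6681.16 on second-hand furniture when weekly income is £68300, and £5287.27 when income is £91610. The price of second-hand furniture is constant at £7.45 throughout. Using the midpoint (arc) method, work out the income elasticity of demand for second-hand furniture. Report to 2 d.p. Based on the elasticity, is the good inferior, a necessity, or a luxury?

-0.80 (inferior good)

With a constant price, Q₁ = 6681.16/7.45 = 896.800 and Q₂ = 5287.27/7.45 = 709.701 (equivalently, work directly with expenditure since P cancels).
Midpoint %ΔQ = (5287.27 − 6681.16)/5984.22 = -0.23293; midpoint %ΔI = (91610 − 68300)/79955 = 0.29154.
η = -0.23293 / 0.29154 = -0.80.
η < 0 ⇒ inferior good.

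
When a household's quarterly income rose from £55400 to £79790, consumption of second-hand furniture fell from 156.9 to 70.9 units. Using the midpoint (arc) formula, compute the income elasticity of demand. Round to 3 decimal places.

ΔQ = 70.9 − 156.9 = -86; midpoint Q̄ = (156.9 + 70.9)/2 = 113.9.
ΔI = 79790 − 55400 = 24390; midpoint Ī = (55400 + 79790)/2 = 67595.
η = (ΔQ/Q̄) ÷ (ΔI/Ī) = (-86/113.9) ÷ (24390/67595) = -2.093.

-2.093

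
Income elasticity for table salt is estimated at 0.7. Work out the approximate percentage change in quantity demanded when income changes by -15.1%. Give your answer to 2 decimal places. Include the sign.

-10.57%

%ΔQ ≈ η × %ΔI = 0.7 × (-15.1%) = -10.57%.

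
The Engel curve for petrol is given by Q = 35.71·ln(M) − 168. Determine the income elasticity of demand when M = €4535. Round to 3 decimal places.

0.269

At M = 4535: Q = 132.663.
dQ/dM = 35.71/M = 0.00787431 at this income.
η = (dQ/dM)·(M/Q) = 0.00787431 × (4535/132.663) = 0.269.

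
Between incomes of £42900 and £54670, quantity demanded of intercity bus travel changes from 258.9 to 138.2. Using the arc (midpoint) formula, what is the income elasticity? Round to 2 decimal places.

-2.52

ΔQ = 138.2 − 258.9 = -120.7; midpoint Q̄ = (258.9 + 138.2)/2 = 198.55.
ΔI = 54670 − 42900 = 11770; midpoint Ī = (42900 + 54670)/2 = 48785.
η = (ΔQ/Q̄) ÷ (ΔI/Ī) = (-120.7/198.55) ÷ (11770/48785) = -2.52.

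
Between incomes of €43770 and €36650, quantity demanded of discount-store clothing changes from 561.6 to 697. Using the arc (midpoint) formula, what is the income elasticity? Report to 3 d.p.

ΔQ = 697 − 561.6 = 135.4; midpoint Q̄ = (561.6 + 697)/2 = 629.3.
ΔI = 36650 − 43770 = -7120; midpoint Ī = (43770 + 36650)/2 = 40210.
η = (ΔQ/Q̄) ÷ (ΔI/Ī) = (135.4/629.3) ÷ (-7120/40210) = -1.215.

-1.215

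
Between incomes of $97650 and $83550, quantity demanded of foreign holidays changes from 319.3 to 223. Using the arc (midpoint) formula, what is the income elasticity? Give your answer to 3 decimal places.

2.282

ΔQ = 223 − 319.3 = -96.3; midpoint Q̄ = (319.3 + 223)/2 = 271.15.
ΔI = 83550 − 97650 = -14100; midpoint Ī = (97650 + 83550)/2 = 90600.
η = (ΔQ/Q̄) ÷ (ΔI/Ī) = (-96.3/271.15) ÷ (-14100/90600) = 2.282.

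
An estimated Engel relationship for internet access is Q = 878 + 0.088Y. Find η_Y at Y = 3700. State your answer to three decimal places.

At Y = 3700: Q = 1203.600.
dQ/dY = 0.088.
η = (dQ/dY)·(Y/Q) = 0.088 × (3700/1203.600) = 0.271.

0.271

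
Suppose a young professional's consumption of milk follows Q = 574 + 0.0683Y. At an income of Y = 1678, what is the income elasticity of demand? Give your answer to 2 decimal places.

At Y = 1678: Q = 688.607.
dQ/dY = 0.0683.
η = (dQ/dY)·(Y/Q) = 0.0683 × (1678/688.607) = 0.17.

0.17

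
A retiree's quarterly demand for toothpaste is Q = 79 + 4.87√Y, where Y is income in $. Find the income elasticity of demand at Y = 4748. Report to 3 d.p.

0.405

At Y = 4748: Q = 414.571.
dQ/dY = 4.87/(2√Y) = 0.0353381 at this income.
η = (dQ/dY)·(Y/Q) = 0.0353381 × (4748/414.571) = 0.405.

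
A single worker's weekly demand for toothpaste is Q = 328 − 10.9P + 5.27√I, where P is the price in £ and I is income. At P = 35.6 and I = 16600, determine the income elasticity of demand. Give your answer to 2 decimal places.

0.55

At P = 35.6, I = 16600: Q = 618.952.
Holding P constant, ∂Q/∂I = 5.27/(2√I) = 0.0204516.
η_I = (∂Q/∂I)·(I/Q) = 0.0204516 × (16600/618.952) = 0.55.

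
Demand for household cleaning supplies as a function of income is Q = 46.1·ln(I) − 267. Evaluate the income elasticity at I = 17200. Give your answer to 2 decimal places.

0.25

At I = 17200: Q = 182.598.
dQ/dI = 46.1/I = 0.00268023 at this income.
η = (dQ/dI)·(I/Q) = 0.00268023 × (17200/182.598) = 0.25.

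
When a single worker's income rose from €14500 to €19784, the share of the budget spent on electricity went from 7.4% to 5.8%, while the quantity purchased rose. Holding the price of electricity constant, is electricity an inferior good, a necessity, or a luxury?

necessity

Quantity rises but the budget share falls as income rises, so 0 < η < 1.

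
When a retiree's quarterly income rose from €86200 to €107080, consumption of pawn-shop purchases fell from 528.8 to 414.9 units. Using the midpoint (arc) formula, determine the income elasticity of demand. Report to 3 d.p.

ΔQ = 414.9 − 528.8 = -113.9; midpoint Q̄ = (528.8 + 414.9)/2 = 471.85.
ΔI = 107080 − 86200 = 20880; midpoint Ī = (86200 + 107080)/2 = 96640.
η = (ΔQ/Q̄) ÷ (ΔI/Ī) = (-113.9/471.85) ÷ (20880/96640) = -1.117.

-1.117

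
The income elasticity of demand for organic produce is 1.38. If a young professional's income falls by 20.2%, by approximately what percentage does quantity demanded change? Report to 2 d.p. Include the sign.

%ΔQ ≈ η × %ΔI = 1.38 × (-20.2%) = -27.88%.

-27.88%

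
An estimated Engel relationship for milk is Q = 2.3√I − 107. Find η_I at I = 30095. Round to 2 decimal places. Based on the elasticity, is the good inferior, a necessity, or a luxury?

At I = 30095: Q = 292.002.
dQ/dI = 2.3/(2√I) = 0.00662904 at this income.
η = (dQ/dI)·(I/Q) = 0.00662904 × (30095/292.002) = 0.68.
Since 0 < η < 1, the good is a necessity.

0.68 (necessity)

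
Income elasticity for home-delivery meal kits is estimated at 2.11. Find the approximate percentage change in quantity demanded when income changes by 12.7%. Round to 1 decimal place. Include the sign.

%ΔQ ≈ η × %ΔI = 2.11 × 12.7% = 26.8%.

26.8%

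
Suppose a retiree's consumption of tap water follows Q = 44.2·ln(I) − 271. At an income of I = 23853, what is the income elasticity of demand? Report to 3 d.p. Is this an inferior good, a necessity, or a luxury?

0.253 (necessity)

At I = 23853: Q = 174.521.
dQ/dI = 44.2/I = 0.00185302 at this income.
η = (dQ/dI)·(I/Q) = 0.00185302 × (23853/174.521) = 0.253.
Since 0 < η < 1, the good is a necessity.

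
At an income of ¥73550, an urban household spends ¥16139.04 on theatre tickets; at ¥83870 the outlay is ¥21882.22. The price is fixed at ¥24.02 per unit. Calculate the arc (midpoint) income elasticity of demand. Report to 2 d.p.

2.30

With a constant price, Q₁ = 16139.04/24.02 = 671.900 and Q₂ = 21882.22/24.02 = 911.000 (equivalently, work directly with expenditure since P cancels).
Midpoint %ΔQ = (21882.22 − 16139.04)/19010.63 = 0.30210; midpoint %ΔI = (83870 − 73550)/78710 = 0.13111.
η = 0.30210 / 0.13111 = 2.30.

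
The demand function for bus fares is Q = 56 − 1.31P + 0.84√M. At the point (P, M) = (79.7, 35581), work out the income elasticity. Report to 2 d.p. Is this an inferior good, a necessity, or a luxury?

At P = 79.7, M = 35581: Q = 110.042.
Holding P constant, ∂Q/∂M = 0.84/(2√M) = 0.00222659.
η_M = (∂Q/∂M)·(M/Q) = 0.00222659 × (35581/110.042) = 0.72.
Since 0 < η < 1, this is a necessity.

0.72 (necessity)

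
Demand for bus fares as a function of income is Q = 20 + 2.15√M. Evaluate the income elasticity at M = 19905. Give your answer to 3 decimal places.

0.469

At M = 19905: Q = 323.333.
dQ/dM = 2.15/(2√M) = 0.00761952 at this income.
η = (dQ/dM)·(M/Q) = 0.00761952 × (19905/323.333) = 0.469.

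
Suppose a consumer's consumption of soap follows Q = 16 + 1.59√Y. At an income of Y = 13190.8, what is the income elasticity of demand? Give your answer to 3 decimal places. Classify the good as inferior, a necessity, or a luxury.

At Y = 13190.8: Q = 198.613.
dQ/dY = 1.59/(2√Y) = 0.006922 at this income.
η = (dQ/dY)·(Y/Q) = 0.006922 × (13190.8/198.613) = 0.460.
Since 0 < η < 1, the good is a necessity.

0.460 (necessity)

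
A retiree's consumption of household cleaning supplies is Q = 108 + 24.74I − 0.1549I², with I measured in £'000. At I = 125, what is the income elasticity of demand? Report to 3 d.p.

-2.241

At I = 125: Q = 780.1875.
dQ/dI = 24.74 − 0.3098I = -13.98500.
η = (dQ/dI)·(I/Q) = -13.98500 × (125/780.1875) = -2.241.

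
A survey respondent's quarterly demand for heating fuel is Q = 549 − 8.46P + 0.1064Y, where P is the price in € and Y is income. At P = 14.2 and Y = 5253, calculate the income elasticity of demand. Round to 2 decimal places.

0.57

At P = 14.2, Y = 5253: Q = 987.787.
Holding P constant, ∂Q/∂Y = 0.1064.
η_Y = (∂Q/∂Y)·(Y/Q) = 0.1064 × (5253/987.787) = 0.57.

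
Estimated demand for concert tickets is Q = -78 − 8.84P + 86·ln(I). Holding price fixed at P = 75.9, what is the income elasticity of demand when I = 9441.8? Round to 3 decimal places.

2.252

At P = 75.9, I = 9441.8: Q = 38.194.
Holding P constant, ∂Q/∂I = 86/I = 0.00910843.
η_I = (∂Q/∂I)·(I/Q) = 0.00910843 × (9441.8/38.194) = 2.252.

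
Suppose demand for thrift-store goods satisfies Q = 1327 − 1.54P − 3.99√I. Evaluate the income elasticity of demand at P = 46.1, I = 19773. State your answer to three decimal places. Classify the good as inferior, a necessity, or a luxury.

At P = 46.1, I = 19773: Q = 694.946.
Holding P constant, ∂Q/∂I = -3.99/(2√I) = -0.0141875.
η_I = (∂Q/∂I)·(I/Q) = -0.0141875 × (19773/694.946) = -0.404.
Since η < 0, this is an inferior good.

-0.404 (inferior good)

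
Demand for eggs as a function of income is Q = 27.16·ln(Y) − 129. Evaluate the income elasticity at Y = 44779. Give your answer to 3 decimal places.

0.168

At Y = 44779: Q = 161.870.
dQ/dY = 27.16/Y = 0.000606534 at this income.
η = (dQ/dY)·(Y/Q) = 0.000606534 × (44779/161.870) = 0.168.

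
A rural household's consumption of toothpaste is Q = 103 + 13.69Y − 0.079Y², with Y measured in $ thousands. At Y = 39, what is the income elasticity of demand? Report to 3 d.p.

0.568

At Y = 39: Q = 516.7510.
dQ/dY = 13.69 − 0.158Y = 7.52800.
η = (dQ/dY)·(Y/Q) = 7.52800 × (39/516.7510) = 0.568.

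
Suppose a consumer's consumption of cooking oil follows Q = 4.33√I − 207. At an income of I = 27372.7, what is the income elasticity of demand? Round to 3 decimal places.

At I = 27372.7: Q = 509.385.
dQ/dI = 4.33/(2√I) = 0.0130858 at this income.
η = (dQ/dI)·(I/Q) = 0.0130858 × (27372.7/509.385) = 0.703.

0.703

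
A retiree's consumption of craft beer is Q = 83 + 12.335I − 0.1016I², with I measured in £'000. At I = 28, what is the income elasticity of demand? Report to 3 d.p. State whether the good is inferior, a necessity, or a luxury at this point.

0.534 (necessity)

At I = 28: Q = 348.7256.
dQ/dI = 12.335 − 0.2032I = 6.64540.
η = (dQ/dI)·(I/Q) = 6.64540 × (28/348.7256) = 0.534.
0 < η < 1 ⇒ necessity.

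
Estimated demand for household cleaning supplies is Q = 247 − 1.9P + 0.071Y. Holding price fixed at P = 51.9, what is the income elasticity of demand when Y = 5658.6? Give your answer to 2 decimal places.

0.73

At P = 51.9, Y = 5658.6: Q = 550.151.
Holding P constant, ∂Q/∂Y = 0.071.
η_Y = (∂Q/∂Y)·(Y/Q) = 0.071 × (5658.6/550.151) = 0.73.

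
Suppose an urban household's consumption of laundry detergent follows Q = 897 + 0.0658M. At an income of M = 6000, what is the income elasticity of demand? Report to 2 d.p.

0.31

At M = 6000: Q = 1291.800.
dQ/dM = 0.0658.
η = (dQ/dM)·(M/Q) = 0.0658 × (6000/1291.800) = 0.31.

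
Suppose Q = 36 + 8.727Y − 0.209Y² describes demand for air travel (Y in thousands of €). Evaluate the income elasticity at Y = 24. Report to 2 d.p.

At Y = 24: Q = 125.0640.
dQ/dY = 8.727 − 0.418Y = -1.30500.
η = (dQ/dY)·(Y/Q) = -1.30500 × (24/125.0640) = -0.25.

-0.25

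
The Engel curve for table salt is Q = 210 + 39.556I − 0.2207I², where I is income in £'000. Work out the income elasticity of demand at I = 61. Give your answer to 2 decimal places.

At I = 61: Q = 1801.6913.
dQ/dI = 39.556 − 0.4414I = 12.63060.
η = (dQ/dI)·(I/Q) = 12.63060 × (61/1801.6913) = 0.43.

0.43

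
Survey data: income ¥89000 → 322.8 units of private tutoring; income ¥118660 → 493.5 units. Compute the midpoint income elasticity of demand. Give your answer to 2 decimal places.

ΔQ = 493.5 − 322.8 = 170.7; midpoint Q̄ = (322.8 + 493.5)/2 = 408.15.
ΔI = 118660 − 89000 = 29660; midpoint Ī = (89000 + 118660)/2 = 103830.
η = (ΔQ/Q̄) ÷ (ΔI/Ī) = (170.7/408.15) ÷ (29660/103830) = 1.46.

1.46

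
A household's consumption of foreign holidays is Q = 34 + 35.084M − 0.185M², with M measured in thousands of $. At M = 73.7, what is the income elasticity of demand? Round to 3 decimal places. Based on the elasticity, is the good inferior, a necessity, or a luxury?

At M = 73.7: Q = 1614.8282.
dQ/dM = 35.084 − 0.37M = 7.81500.
η = (dQ/dM)·(M/Q) = 7.81500 × (73.7/1614.8282) = 0.357.
0 < η < 1 ⇒ necessity.

0.357 (necessity)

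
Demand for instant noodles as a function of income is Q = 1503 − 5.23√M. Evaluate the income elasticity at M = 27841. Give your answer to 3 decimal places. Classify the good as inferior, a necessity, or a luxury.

-0.692 (inferior good)

At M = 27841: Q = 630.342.
dQ/dM = -5.23/(2√M) = -0.0156722 at this income.
η = (dQ/dM)·(M/Q) = -0.0156722 × (27841/630.342) = -0.692.
Since η < 0, the good is an inferior good.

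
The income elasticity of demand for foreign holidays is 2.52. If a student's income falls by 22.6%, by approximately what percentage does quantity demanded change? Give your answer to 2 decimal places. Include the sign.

%ΔQ ≈ η × %ΔI = 2.52 × (-22.6%) = -56.95%.

-56.95%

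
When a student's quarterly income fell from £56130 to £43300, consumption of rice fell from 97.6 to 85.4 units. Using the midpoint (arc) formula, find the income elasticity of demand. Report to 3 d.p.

0.517

ΔQ = 85.4 − 97.6 = -12.2; midpoint Q̄ = (97.6 + 85.4)/2 = 91.5.
ΔI = 43300 − 56130 = -12830; midpoint Ī = (56130 + 43300)/2 = 49715.
η = (ΔQ/Q̄) ÷ (ΔI/Ī) = (-12.2/91.5) ÷ (-12830/49715) = 0.517.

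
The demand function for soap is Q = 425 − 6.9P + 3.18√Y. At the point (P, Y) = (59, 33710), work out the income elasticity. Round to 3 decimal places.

0.485

At P = 59, Y = 33710: Q = 601.757.
Holding P constant, ∂Q/∂Y = 3.18/(2√Y) = 0.00866.
η_Y = (∂Q/∂Y)·(Y/Q) = 0.00866 × (33710/601.757) = 0.485.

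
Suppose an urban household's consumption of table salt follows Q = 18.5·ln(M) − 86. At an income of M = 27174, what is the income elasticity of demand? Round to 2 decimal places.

At M = 27174: Q = 102.885.
dQ/dM = 18.5/M = 0.000680798 at this income.
η = (dQ/dM)·(M/Q) = 0.000680798 × (27174/102.885) = 0.18.

0.18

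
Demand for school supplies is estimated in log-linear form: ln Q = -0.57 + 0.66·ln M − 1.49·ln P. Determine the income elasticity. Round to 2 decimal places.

In a log-linear demand, the coefficient on ln M is the income elasticity.
So η = 0.66.

0.66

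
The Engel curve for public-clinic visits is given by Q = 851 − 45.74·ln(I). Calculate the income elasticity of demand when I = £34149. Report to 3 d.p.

At I = 34149: Q = 373.544.
dQ/dI = -45.74/I = -0.00133942 at this income.
η = (dQ/dI)·(I/Q) = -0.00133942 × (34149/373.544) = -0.122.

-0.122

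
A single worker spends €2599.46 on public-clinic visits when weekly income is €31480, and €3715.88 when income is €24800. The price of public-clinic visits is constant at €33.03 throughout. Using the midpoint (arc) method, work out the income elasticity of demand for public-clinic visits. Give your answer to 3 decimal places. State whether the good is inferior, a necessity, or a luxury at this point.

-1.489 (inferior good)

With a constant price, Q₁ = 2599.46/33.03 = 78.700 and Q₂ = 3715.88/33.03 = 112.500 (equivalently, work directly with expenditure since P cancels).
Midpoint %ΔQ = (3715.88 − 2599.46)/3157.67 = 0.35356; midpoint %ΔI = (24800 − 31480)/28140 = -0.23738.
η = 0.35356 / -0.23738 = -1.489.
η < 0 ⇒ inferior good.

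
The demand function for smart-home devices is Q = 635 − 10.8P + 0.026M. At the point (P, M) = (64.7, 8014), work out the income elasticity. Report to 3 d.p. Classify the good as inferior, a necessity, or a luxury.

1.441 (luxury)

At P = 64.7, M = 8014: Q = 144.604.
Holding P constant, ∂Q/∂M = 0.026.
η_M = (∂Q/∂M)·(M/Q) = 0.026 × (8014/144.604) = 1.441.
Since η > 1, this is a luxury.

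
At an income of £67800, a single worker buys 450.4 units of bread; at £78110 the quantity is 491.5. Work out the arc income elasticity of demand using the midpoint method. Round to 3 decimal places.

ΔQ = 491.5 − 450.4 = 41.1; midpoint Q̄ = (450.4 + 491.5)/2 = 470.95.
ΔI = 78110 − 67800 = 10310; midpoint Ī = (67800 + 78110)/2 = 72955.
η = (ΔQ/Q̄) ÷ (ΔI/Ī) = (41.1/470.95) ÷ (10310/72955) = 0.618.

0.618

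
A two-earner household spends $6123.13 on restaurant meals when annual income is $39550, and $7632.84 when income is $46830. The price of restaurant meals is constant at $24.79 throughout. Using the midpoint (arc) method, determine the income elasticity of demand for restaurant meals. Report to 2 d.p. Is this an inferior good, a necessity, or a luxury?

With a constant price, Q₁ = 6123.13/24.79 = 247.000 and Q₂ = 7632.84/24.79 = 307.900 (equivalently, work directly with expenditure since P cancels).
Midpoint %ΔQ = (7632.84 − 6123.13)/6877.99 = 0.21950; midpoint %ΔI = (46830 − 39550)/43190 = 0.16856.
η = 0.21950 / 0.16856 = 1.30.
η > 1 ⇒ luxury.

1.30 (luxury)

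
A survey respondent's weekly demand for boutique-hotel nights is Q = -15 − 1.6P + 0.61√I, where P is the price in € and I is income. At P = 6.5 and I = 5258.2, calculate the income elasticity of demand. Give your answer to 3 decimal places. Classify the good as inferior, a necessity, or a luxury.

1.174 (luxury)

At P = 6.5, I = 5258.2: Q = 18.833.
Holding P constant, ∂Q/∂I = 0.61/(2√I) = 0.00420612.
η_I = (∂Q/∂I)·(I/Q) = 0.00420612 × (5258.2/18.833) = 1.174.
Since η > 1, this is a luxury.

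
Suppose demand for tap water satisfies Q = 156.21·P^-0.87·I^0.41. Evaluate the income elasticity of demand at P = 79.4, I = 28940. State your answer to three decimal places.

0.410

For a multiplicative demand Q = A·P^α·I^β, the income elasticity is β everywhere.
Here β = 0.41, so η = 0.410.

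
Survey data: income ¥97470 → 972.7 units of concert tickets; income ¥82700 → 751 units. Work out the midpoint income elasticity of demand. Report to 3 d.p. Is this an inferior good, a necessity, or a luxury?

ΔQ = 751 − 972.7 = -221.7; midpoint Q̄ = (972.7 + 751)/2 = 861.85.
ΔI = 82700 − 97470 = -14770; midpoint Ī = (97470 + 82700)/2 = 90085.
η = (ΔQ/Q̄) ÷ (ΔI/Ī) = (-221.7/861.85) ÷ (-14770/90085) = 1.569.
η > 1 ⇒ luxury.

1.569 (luxury)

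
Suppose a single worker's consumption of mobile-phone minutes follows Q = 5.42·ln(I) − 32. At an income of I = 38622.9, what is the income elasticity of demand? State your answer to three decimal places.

At I = 38622.9: Q = 25.244.
dQ/dI = 5.42/I = 0.000140331 at this income.
η = (dQ/dI)·(I/Q) = 0.000140331 × (38622.9/25.244) = 0.215.

0.215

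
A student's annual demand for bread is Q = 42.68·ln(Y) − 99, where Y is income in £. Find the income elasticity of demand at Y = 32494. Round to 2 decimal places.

0.12

At Y = 32494: Q = 344.394.
dQ/dY = 42.68/Y = 0.00131347 at this income.
η = (dQ/dY)·(Y/Q) = 0.00131347 × (32494/344.394) = 0.12.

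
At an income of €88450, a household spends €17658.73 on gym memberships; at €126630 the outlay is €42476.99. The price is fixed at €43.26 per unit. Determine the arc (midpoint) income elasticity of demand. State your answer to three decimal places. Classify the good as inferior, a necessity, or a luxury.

With a constant price, Q₁ = 17658.73/43.26 = 408.200 and Q₂ = 42476.99/43.26 = 981.900 (equivalently, work directly with expenditure since P cancels).
Midpoint %ΔQ = (42476.99 − 17658.73)/30067.86 = 0.82541; midpoint %ΔI = (126630 − 88450)/107540 = 0.35503.
η = 0.82541 / 0.35503 = 2.325.
η > 1 ⇒ luxury.

2.325 (luxury)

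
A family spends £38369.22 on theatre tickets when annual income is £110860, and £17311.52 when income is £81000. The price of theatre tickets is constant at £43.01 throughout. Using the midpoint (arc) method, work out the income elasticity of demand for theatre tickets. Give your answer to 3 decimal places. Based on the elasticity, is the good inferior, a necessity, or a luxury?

2.430 (luxury)

With a constant price, Q₁ = 38369.22/43.01 = 892.100 and Q₂ = 17311.52/43.01 = 402.500 (equivalently, work directly with expenditure since P cancels).
Midpoint %ΔQ = (17311.52 − 38369.22)/27840.37 = -0.75637; midpoint %ΔI = (81000 − 110860)/95930 = -0.31127.
η = -0.75637 / -0.31127 = 2.430.
η > 1 ⇒ luxury.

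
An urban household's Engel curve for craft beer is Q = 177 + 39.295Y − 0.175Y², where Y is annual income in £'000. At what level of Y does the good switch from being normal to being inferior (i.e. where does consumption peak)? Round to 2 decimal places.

dQ/dY = 39.295 − 0.35Y.
The good is inferior where dQ/dY < 0. Setting dQ/dY = 0 gives Y = 39.295 / 0.35 = 112.27.

112.27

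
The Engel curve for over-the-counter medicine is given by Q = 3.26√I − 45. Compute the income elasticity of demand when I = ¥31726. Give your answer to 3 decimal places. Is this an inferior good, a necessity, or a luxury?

At I = 31726: Q = 535.664.
dQ/dI = 3.26/(2√I) = 0.00915124 at this income.
η = (dQ/dI)·(I/Q) = 0.00915124 × (31726/535.664) = 0.542.
Since 0 < η < 1, the good is a necessity.

0.542 (necessity)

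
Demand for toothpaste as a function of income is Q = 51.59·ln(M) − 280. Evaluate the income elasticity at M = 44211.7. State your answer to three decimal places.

0.190

At M = 44211.7: Q = 271.845.
dQ/dM = 51.59/M = 0.00116689 at this income.
η = (dQ/dM)·(M/Q) = 0.00116689 × (44211.7/271.845) = 0.190.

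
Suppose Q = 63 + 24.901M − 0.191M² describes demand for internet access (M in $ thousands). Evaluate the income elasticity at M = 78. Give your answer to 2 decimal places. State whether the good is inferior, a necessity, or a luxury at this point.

-0.45 (inferior good)

At M = 78: Q = 843.2340.
dQ/dM = 24.901 − 0.382M = -4.89500.
η = (dQ/dM)·(M/Q) = -4.89500 × (78/843.2340) = -0.45.
η < 0 ⇒ inferior good.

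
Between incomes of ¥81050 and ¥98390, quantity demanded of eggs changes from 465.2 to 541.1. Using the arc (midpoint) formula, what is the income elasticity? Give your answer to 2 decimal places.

ΔQ = 541.1 − 465.2 = 75.9; midpoint Q̄ = (465.2 + 541.1)/2 = 503.15.
ΔI = 98390 − 81050 = 17340; midpoint Ī = (81050 + 98390)/2 = 89720.
η = (ΔQ/Q̄) ÷ (ΔI/Ī) = (75.9/503.15) ÷ (17340/89720) = 0.78.

0.78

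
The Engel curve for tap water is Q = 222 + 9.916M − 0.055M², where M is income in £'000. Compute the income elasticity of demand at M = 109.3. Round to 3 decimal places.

-0.355

At M = 109.3: Q = 648.7619.
dQ/dM = 9.916 − 0.11M = -2.10700.
η = (dQ/dM)·(M/Q) = -2.10700 × (109.3/648.7619) = -0.355.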